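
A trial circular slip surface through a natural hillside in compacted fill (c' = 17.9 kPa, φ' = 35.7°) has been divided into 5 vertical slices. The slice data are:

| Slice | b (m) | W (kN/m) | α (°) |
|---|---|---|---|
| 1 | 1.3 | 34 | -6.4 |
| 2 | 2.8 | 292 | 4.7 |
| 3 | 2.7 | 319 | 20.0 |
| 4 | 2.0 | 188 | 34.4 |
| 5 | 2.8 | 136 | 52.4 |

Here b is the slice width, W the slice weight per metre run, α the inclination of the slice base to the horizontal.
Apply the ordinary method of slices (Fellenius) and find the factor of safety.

FS = 2.54

Ordinary method of slices: FS = Σ[c'·Δl_i + (W_i cosα_i)·tanφ'] / Σ W_i sinα_i, with Δl_i = b_i / cosα_i.
Slice 1: Δl = 1.3/cos(-6.4°) = 1.308 m; N'_1 = 34·cos(-6.4°) = 33.8; c'Δl = 23.42; W sinα = -3.8
Slice 2: Δl = 2.8/cos4.7° = 2.809 m; N'_2 = 292·cos4.7° = 291.0; c'Δl = 50.29; W sinα = 23.9
Slice 3: Δl = 2.7/cos20.0° = 2.873 m; N'_3 = 319·cos20.0° = 299.8; c'Δl = 51.43; W sinα = 109.1
Slice 4: Δl = 2.0/cos34.4° = 2.424 m; N'_4 = 188·cos34.4° = 155.1; c'Δl = 43.39; W sinα = 106.2
Slice 5: Δl = 2.8/cos52.4° = 4.589 m; N'_5 = 136·cos52.4° = 83.0; c'Δl = 82.14; W sinα = 107.8
Σc'Δl = 250.7 kN/m; ΣN' = 862.7 kN/m; ΣW sinα = 343.2 kN/m
Resisting = 250.7 + 862.7·tan35.7° = 250.7 + 619.9 = 870.6 kN/m
FS = 870.6 / 343.2 = 2.537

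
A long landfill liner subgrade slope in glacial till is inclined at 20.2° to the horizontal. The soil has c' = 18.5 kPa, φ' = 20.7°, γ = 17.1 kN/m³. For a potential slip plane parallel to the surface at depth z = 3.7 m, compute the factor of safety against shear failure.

FS = 1.93

For an infinite slope with a slip plane parallel to the surface (no pore pressure): FS = [c' + γz cos²β tanφ'] / [γz sinβ cosβ].
γz = 17.1·3.7 = 63.27 kN/m²
Numerator = 18.5 + 63.27·cos²20.2°·tan20.7° = 18.5 + 63.27·0.8808·0.3779 = 39.557 kPa
Denominator = 63.27·sin20.2°·cos20.2° = 63.27·0.3453·0.9385 = 20.503 kPa
FS = 39.557 / 20.503 = 1.929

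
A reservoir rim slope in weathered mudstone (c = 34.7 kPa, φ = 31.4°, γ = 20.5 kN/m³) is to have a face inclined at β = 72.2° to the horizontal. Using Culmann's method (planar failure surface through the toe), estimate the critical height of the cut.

H_c = 22.64 m

Culmann's analysis gives the critical failure plane at α_cr = (β + φ)/2 = (72.2 + 31.4)/2 = 51.8°, and the critical height
H_c = (4c/γ) · sinβ cosφ / [1 − cos(β − φ)]
    = (4·34.7/20.5) · sin72.2°·cos31.4° / [1 − cos(40.8°)]
    = 6.771 · 0.9521·0.8536 / [1 − 0.7570]
    = 6.771 · 0.8127 / 0.2430
    = 22.64 m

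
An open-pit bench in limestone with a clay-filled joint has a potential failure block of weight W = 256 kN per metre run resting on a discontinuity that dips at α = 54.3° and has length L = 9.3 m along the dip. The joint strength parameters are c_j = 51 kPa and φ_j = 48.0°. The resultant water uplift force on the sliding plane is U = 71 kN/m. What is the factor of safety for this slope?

Resolving the block weight along and normal to the plane and applying the Mohr–Coulomb strength on the joint:
N' = W cosα − U = 256·cos54.3° − 71 = 78.4 kN/m
Driving force T = W sinα = 256·sin54.3° = 207.9 kN/m
Resisting force R = c_j·L + N'·tanφ_j = 51·9.3 + 78.4·tan48.0° = 474.3 + 87.1 = 561.4 kN/m
FS = R / T = 561.4 / 207.9 = 2.700

FS = 2.70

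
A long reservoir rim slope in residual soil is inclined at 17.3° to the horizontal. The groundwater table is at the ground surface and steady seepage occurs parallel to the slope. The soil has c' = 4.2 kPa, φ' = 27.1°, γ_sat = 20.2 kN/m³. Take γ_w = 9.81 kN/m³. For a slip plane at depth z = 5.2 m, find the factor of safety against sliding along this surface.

FS = 0.99

With seepage parallel to the slope and the water table at the surface, the effective normal stress on the slip plane uses the buoyant unit weight γ' = γ_sat − γ_w while the driving shear stress uses γ_sat:
FS = [c' + γ' z cos²β tanφ'] / [γ_sat z sinβ cosβ]
γ' = 20.2 − 9.81 = 10.39 kN/m³
Numerator = 4.2 + 10.39·5.2·cos²17.3°·tan27.1° = 4.2 + 10.39·5.2·0.9116·0.5117 = 29.403 kPa
Denominator = 20.2·5.2·sin17.3°·cos17.3° = 20.2·5.2·0.2974·0.9548 = 29.823 kPa
FS = 29.403 / 29.823 = 0.986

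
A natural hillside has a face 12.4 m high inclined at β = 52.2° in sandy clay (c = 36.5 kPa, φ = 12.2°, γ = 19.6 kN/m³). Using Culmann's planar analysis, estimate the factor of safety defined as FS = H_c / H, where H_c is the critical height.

FS = 1.98

H_c = (4c/γ) · sinβ cosφ / [1 − cos(β − φ)]
    = (4·36.5/19.6) · sin52.2°·cos12.2° / [1 − cos40.0°]
    = 7.449 · 0.7723 / 0.2340 = 24.59 m
FS = H_c / H = 24.59 / 12.4 = 1.983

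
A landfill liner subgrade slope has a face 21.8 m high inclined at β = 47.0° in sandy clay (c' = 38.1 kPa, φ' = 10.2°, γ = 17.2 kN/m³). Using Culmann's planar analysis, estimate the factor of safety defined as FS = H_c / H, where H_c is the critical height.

H_c = (4c'/γ) · sinβ cosφ' / [1 − cos(β − φ')]
    = (4·38.1/17.2) · sin47.0°·cos10.2° / [1 − cos36.8°]
    = 8.860 · 0.7198 / 0.1993 = 32.01 m
FS = H_c / H = 32.01 / 21.8 = 1.468

FS = 1.47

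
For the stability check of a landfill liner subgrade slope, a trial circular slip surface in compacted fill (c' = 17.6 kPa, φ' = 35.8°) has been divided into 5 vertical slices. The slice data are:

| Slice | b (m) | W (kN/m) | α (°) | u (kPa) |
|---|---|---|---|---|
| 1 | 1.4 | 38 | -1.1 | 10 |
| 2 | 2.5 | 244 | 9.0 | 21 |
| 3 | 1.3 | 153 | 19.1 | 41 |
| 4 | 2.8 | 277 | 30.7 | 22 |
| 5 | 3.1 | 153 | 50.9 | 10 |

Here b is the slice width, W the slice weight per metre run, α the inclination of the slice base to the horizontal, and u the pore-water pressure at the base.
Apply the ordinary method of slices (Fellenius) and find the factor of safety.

Ordinary method of slices: FS = Σ[c'·Δl_i + (W_i cosα_i − u_i·Δl_i)·tanφ'] / Σ W_i sinα_i, with Δl_i = b_i / cosα_i.
Slice 1: Δl = 1.4/cos(-1.1°) = 1.400 m; N'_1 = 38·cos(-1.1°) − 10·1.400 = 24.0; c'Δl = 24.64; W sinα = -0.7
Slice 2: Δl = 2.5/cos9.0° = 2.531 m; N'_2 = 244·cos9.0° − 21·2.531 = 187.8; c'Δl = 44.55; W sinα = 38.2
Slice 3: Δl = 1.3/cos19.1° = 1.376 m; N'_3 = 153·cos19.1° − 41·1.376 = 88.2; c'Δl = 24.21; W sinα = 50.1
Slice 4: Δl = 2.8/cos30.7° = 3.256 m; N'_4 = 277·cos30.7° − 22·3.256 = 166.5; c'Δl = 57.31; W sinα = 141.4
Slice 5: Δl = 3.1/cos50.9° = 4.915 m; N'_5 = 153·cos50.9° − 10·4.915 = 47.3; c'Δl = 86.51; W sinα = 118.7
Σc'Δl = 237.2 kN/m; ΣN' = 513.9 kN/m; ΣW sinα = 347.7 kN/m
Resisting = 237.2 + 513.9·tan35.8° = 237.2 + 370.6 = 607.9 kN/m
FS = 607.9 / 347.7 = 1.748

FS = 1.75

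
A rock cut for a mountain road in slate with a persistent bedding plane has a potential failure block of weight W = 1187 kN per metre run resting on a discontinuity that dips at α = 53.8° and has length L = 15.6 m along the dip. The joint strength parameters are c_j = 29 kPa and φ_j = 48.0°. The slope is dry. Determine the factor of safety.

Resolving the block weight along and normal to the plane and applying the Mohr–Coulomb strength on the joint:
N' = W cosα = 1187·cos53.8° = 701.0 kN/m
Driving force T = W sinα = 1187·sin53.8° = 957.9 kN/m
Resisting force R = c_j·L + N'·tanφ_j = 29·15.6 + 701.0·tan48.0° = 452.4 + 778.6 = 1231.0 kN/m
FS = R / T = 1231.0 / 957.9 = 1.285

FS = 1.29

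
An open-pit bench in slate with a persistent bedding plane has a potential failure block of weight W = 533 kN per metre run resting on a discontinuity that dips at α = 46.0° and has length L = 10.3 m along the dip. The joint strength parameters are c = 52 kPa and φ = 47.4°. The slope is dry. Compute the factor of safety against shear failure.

FS = 2.45

Resolving the block weight along and normal to the plane and applying the Mohr–Coulomb strength on the joint:
N' = W cosα = 533·cos46.0° = 370.3 kN/m
Driving force T = W sinα = 533·sin46.0° = 383.4 kN/m
Resisting force R = c·L + N'·tanφ = 52·10.3 + 370.3·tan47.4° = 535.6 + 402.6 = 938.2 kN/m
FS = R / T = 938.2 / 383.4 = 2.447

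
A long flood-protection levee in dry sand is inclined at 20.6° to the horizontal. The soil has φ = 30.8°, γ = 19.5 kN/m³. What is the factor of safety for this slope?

FS = 1.59

For a dry cohesionless infinite slope the factor of safety is FS = tanφ / tanβ.
FS = tan30.8° / tan20.6° = 0.5961 / 0.3759 = 1.586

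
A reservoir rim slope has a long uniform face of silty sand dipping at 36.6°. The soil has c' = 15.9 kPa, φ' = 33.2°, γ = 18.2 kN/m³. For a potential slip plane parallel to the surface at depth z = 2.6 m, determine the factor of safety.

FS = 1.58

For an infinite slope with a slip plane parallel to the surface (no pore pressure): FS = [c' + γz cos²β tanφ'] / [γz sinβ cosβ].
γz = 18.2·2.6 = 47.32 kN/m²
Numerator = 15.9 + 47.32·cos²36.6°·tan33.2° = 15.9 + 47.32·0.6445·0.6544 = 35.858 kPa
Denominator = 47.32·sin36.6°·cos36.6° = 47.32·0.5962·0.8028 = 22.650 kPa
FS = 35.858 / 22.650 = 1.583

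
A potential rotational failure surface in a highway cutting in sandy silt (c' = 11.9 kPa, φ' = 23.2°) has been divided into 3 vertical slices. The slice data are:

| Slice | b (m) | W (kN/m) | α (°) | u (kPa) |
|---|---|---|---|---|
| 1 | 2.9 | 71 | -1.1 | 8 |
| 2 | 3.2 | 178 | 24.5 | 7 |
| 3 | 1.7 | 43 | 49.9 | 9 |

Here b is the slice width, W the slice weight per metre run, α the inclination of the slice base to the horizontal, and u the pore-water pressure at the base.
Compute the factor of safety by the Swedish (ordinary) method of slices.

Ordinary method of slices: FS = Σ[c'·Δl_i + (W_i cosα_i − u_i·Δl_i)·tanφ'] / Σ W_i sinα_i, with Δl_i = b_i / cosα_i.
Slice 1: Δl = 2.9/cos(-1.1°) = 2.901 m; N'_1 = 71·cos(-1.1°) − 8·2.901 = 47.8; c'Δl = 34.52; W sinα = -1.4
Slice 2: Δl = 3.2/cos24.5° = 3.517 m; N'_2 = 178·cos24.5° − 7·3.517 = 137.4; c'Δl = 41.85; W sinα = 73.8
Slice 3: Δl = 1.7/cos49.9° = 2.639 m; N'_3 = 43·cos49.9° − 9·2.639 = 3.9; c'Δl = 31.41; W sinα = 32.9
Σc'Δl = 107.8 kN/m; ΣN' = 189.1 kN/m; ΣW sinα = 105.3 kN/m
Resisting = 107.8 + 189.1·tan23.2° = 107.8 + 81.0 = 188.8 kN/m
FS = 188.8 / 105.3 = 1.792

FS = 1.79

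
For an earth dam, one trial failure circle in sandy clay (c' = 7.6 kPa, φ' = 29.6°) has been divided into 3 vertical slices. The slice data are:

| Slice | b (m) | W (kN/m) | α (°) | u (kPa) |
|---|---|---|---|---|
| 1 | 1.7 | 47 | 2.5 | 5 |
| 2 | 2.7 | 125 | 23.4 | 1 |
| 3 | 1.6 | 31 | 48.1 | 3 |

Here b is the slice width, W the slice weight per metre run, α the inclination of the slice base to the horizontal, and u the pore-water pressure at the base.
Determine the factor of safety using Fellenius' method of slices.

Ordinary method of slices: FS = Σ[c'·Δl_i + (W_i cosα_i − u_i·Δl_i)·tanφ'] / Σ W_i sinα_i, with Δl_i = b_i / cosα_i.
Slice 1: Δl = 1.7/cos2.5° = 1.702 m; N'_1 = 47·cos2.5° − 5·1.702 = 38.4; c'Δl = 12.93; W sinα = 2.1
Slice 2: Δl = 2.7/cos23.4° = 2.942 m; N'_2 = 125·cos23.4° − 1·2.942 = 111.8; c'Δl = 22.36; W sinα = 49.6
Slice 3: Δl = 1.6/cos48.1° = 2.396 m; N'_3 = 31·cos48.1° − 3·2.396 = 13.5; c'Δl = 18.21; W sinα = 23.1
Σc'Δl = 53.5 kN/m; ΣN' = 163.7 kN/m; ΣW sinα = 74.8 kN/m
Resisting = 53.5 + 163.7·tan29.6° = 53.5 + 93.0 = 146.5 kN/m
FS = 146.5 / 74.8 = 1.960

FS = 1.96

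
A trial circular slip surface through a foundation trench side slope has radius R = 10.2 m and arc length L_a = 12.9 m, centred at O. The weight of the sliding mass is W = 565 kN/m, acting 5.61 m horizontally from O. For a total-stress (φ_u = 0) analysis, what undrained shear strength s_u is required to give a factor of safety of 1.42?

s_u = 34.2 kPa

FS = s_u·L_a·R / (W·d), so s_u = FS·W·d / (L_a·R).
s_u = 1.42·565·5.61 / (12.90·10.2) = 4500.9 / 131.58 = 34.21 kPa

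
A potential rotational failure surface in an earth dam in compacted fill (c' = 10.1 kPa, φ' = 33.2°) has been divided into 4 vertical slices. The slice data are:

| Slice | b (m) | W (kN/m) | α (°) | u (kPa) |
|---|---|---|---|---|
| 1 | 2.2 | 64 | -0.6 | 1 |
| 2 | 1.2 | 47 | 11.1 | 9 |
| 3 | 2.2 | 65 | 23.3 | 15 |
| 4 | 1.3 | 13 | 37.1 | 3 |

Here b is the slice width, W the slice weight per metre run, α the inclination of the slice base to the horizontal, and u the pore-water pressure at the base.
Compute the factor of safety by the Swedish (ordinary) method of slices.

Ordinary method of slices: FS = Σ[c'·Δl_i + (W_i cosα_i − u_i·Δl_i)·tanφ'] / Σ W_i sinα_i, with Δl_i = b_i / cosα_i.
Slice 1: Δl = 2.2/cos(-0.6°) = 2.200 m; N'_1 = 64·cos(-0.6°) − 1·2.200 = 61.8; c'Δl = 22.22; W sinα = -0.7
Slice 2: Δl = 1.2/cos11.1° = 1.223 m; N'_2 = 47·cos11.1° − 9·1.223 = 35.1; c'Δl = 12.35; W sinα = 9.0
Slice 3: Δl = 2.2/cos23.3° = 2.395 m; N'_3 = 65·cos23.3° − 15·2.395 = 23.8; c'Δl = 24.19; W sinα = 25.7
Slice 4: Δl = 1.3/cos37.1° = 1.630 m; N'_4 = 13·cos37.1° − 3·1.630 = 5.5; c'Δl = 16.46; W sinα = 7.8
Σc'Δl = 75.2 kN/m; ΣN' = 126.2 kN/m; ΣW sinα = 41.9 kN/m
Resisting = 75.2 + 126.2·tan33.2° = 75.2 + 82.6 = 157.8 kN/m
FS = 157.8 / 41.9 = 3.763

FS = 3.76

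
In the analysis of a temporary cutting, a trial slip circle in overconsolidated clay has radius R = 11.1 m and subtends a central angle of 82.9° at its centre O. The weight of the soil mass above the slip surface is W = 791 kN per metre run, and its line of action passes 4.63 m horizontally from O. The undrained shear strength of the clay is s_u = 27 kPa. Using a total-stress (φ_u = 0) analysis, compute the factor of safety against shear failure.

FS = 1.31

Taking moments about the centre O, the resisting moment is provided by the undrained shear strength acting along the arc:
Arc length L_a = R·θ = 11.1·(82.9°·π/180) = 11.1·1.4469 = 16.06 m
M_R = s_u·L_a·R = 27·16.06·11.1 = 4813.3 kN·m/m
M_D = W·d = 791·4.63 = 3662.3 kN·m/m
FS = M_R / M_D = 4813.3 / 3662.3 = 1.314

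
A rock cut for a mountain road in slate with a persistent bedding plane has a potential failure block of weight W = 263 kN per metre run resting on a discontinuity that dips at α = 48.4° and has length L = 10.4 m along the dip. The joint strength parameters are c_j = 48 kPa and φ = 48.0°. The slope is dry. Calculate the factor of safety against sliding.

Resolving the block weight along and normal to the plane and applying the Mohr–Coulomb strength on the joint:
N' = W cosα = 263·cos48.4° = 174.6 kN/m
Driving force T = W sinα = 263·sin48.4° = 196.7 kN/m
Resisting force R = c_j·L + N'·tanφ = 48·10.4 + 174.6·tan48.0° = 499.2 + 193.9 = 693.1 kN/m
FS = R / T = 693.1 / 196.7 = 3.524

FS = 3.52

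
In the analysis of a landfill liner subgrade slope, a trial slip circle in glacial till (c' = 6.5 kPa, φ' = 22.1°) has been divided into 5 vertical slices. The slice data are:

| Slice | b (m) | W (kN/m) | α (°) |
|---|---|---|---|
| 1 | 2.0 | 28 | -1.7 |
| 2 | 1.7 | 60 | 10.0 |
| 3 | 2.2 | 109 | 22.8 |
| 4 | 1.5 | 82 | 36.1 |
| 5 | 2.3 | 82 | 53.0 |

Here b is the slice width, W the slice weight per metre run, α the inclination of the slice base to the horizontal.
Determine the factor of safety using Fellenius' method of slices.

Ordinary method of slices: FS = Σ[c'·Δl_i + (W_i cosα_i)·tanφ'] / Σ W_i sinα_i, with Δl_i = b_i / cosα_i.
Slice 1: Δl = 2.0/cos(-1.7°) = 2.001 m; N'_1 = 28·cos(-1.7°) = 28.0; c'Δl = 13.01; W sinα = -0.8
Slice 2: Δl = 1.7/cos10.0° = 1.726 m; N'_2 = 60·cos10.0° = 59.1; c'Δl = 11.22; W sinα = 10.4
Slice 3: Δl = 2.2/cos22.8° = 2.386 m; N'_3 = 109·cos22.8° = 100.5; c'Δl = 15.51; W sinα = 42.2
Slice 4: Δl = 1.5/cos36.1° = 1.856 m; N'_4 = 82·cos36.1° = 66.3; c'Δl = 12.07; W sinα = 48.3
Slice 5: Δl = 2.3/cos53.0° = 3.822 m; N'_5 = 82·cos53.0° = 49.3; c'Δl = 24.84; W sinα = 65.5
Σc'Δl = 76.6 kN/m; ΣN' = 303.2 kN/m; ΣW sinα = 165.6 kN/m
Resisting = 76.6 + 303.2·tan22.1° = 76.6 + 123.1 = 199.7 kN/m
FS = 199.7 / 165.6 = 1.206

FS = 1.21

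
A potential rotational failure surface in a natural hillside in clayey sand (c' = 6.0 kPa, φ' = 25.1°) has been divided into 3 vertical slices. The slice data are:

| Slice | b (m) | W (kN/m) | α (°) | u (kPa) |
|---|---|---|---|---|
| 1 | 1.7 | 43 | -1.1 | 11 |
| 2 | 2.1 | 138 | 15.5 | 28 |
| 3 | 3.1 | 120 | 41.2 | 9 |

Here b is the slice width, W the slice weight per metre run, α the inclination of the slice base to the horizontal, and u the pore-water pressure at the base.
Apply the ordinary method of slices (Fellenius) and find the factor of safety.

FS = 1.03

Ordinary method of slices: FS = Σ[c'·Δl_i + (W_i cosα_i − u_i·Δl_i)·tanφ'] / Σ W_i sinα_i, with Δl_i = b_i / cosα_i.
Slice 1: Δl = 1.7/cos(-1.1°) = 1.700 m; N'_1 = 43·cos(-1.1°) − 11·1.700 = 24.3; c'Δl = 10.20; W sinα = -0.8
Slice 2: Δl = 2.1/cos15.5° = 2.179 m; N'_2 = 138·cos15.5° − 28·2.179 = 72.0; c'Δl = 13.08; W sinα = 36.9
Slice 3: Δl = 3.1/cos41.2° = 4.120 m; N'_3 = 120·cos41.2° − 9·4.120 = 53.2; c'Δl = 24.72; W sinα = 79.0
Σc'Δl = 48.0 kN/m; ΣN' = 149.5 kN/m; ΣW sinα = 115.1 kN/m
Resisting = 48.0 + 149.5·tan25.1° = 48.0 + 70.0 = 118.0 kN/m
FS = 118.0 / 115.1 = 1.025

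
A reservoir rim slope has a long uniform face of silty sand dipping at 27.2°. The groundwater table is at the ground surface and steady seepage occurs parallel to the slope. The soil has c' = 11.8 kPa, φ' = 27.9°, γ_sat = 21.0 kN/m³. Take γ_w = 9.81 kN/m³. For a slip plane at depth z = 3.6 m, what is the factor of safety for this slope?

FS = 0.93

With seepage parallel to the slope and the water table at the surface, the effective normal stress on the slip plane uses the buoyant unit weight γ' = γ_sat − γ_w while the driving shear stress uses γ_sat:
FS = [c' + γ' z cos²β tanφ'] / [γ_sat z sinβ cosβ]
γ' = 21.0 − 9.81 = 11.19 kN/m³
Numerator = 11.8 + 11.19·3.6·cos²27.2°·tan27.9° = 11.8 + 11.19·3.6·0.7911·0.5295 = 28.673 kPa
Denominator = 21.0·3.6·sin27.2°·cos27.2° = 21.0·3.6·0.4571·0.8894 = 30.735 kPa
FS = 28.673 / 30.735 = 0.933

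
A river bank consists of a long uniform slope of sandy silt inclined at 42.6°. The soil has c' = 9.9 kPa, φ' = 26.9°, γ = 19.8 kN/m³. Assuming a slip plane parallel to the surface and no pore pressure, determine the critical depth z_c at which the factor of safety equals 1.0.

z_c = 2.24 m

Setting FS = 1.00 in FS = [c' + γz cos²β tanφ'] / [γz sinβ cosβ] and solving for z:
z = c' / [γ cosβ (FS·sinβ − cosβ·tanφ')]
  = 9.9 / [19.8·cos42.6°·(1.00·sin42.6° − cos42.6°·tan26.9°)]
  = 9.9 / [19.8·0.7361·(1.00·0.6769 − 0.7361·0.5073)]
  = 9.9 / 4.4224 = 2.239 m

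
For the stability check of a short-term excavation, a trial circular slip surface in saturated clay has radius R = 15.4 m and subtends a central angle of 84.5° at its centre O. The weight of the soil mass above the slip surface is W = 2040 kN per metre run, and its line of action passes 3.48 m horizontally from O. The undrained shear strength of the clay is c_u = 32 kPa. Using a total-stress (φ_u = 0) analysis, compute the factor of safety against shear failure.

FS = 1.58

Taking moments about the centre O, the resisting moment is provided by the undrained shear strength acting along the arc:
Arc length L_a = R·θ = 15.4·(84.5°·π/180) = 15.4·1.4748 = 22.71 m
M_R = c_u·L_a·R = 32·22.71·15.4 = 11192.5 kN·m/m
M_D = W·d = 2040·3.48 = 7099.2 kN·m/m
FS = M_R / M_D = 11192.5 / 7099.2 = 1.577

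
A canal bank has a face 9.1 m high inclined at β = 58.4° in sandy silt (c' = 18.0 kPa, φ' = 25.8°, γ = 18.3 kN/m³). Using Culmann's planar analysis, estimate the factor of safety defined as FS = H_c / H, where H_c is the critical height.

FS = 2.10

H_c = (4c'/γ) · sinβ cosφ' / [1 − cos(β − φ')]
    = (4·18.0/18.3) · sin58.4°·cos25.8° / [1 − cos32.6°]
    = 3.934 · 0.7668 / 0.1575 = 19.15 m
FS = H_c / H = 19.15 / 9.1 = 2.104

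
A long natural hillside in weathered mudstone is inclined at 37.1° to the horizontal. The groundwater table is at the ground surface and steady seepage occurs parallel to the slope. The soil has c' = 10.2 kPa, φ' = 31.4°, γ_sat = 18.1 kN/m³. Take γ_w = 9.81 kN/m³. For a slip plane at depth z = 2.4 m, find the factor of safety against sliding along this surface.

FS = 0.86

With seepage parallel to the slope and the water table at the surface, the effective normal stress on the slip plane uses the buoyant unit weight γ' = γ_sat − γ_w while the driving shear stress uses γ_sat:
FS = [c' + γ' z cos²β tanφ'] / [γ_sat z sinβ cosβ]
γ' = 18.1 − 9.81 = 8.29 kN/m³
Numerator = 10.2 + 8.29·2.4·cos²37.1°·tan31.4° = 10.2 + 8.29·2.4·0.6361·0.6104 = 17.926 kPa
Denominator = 18.1·2.4·sin37.1°·cos37.1° = 18.1·2.4·0.6032·0.7976 = 20.899 kPa
FS = 17.926 / 20.899 = 0.858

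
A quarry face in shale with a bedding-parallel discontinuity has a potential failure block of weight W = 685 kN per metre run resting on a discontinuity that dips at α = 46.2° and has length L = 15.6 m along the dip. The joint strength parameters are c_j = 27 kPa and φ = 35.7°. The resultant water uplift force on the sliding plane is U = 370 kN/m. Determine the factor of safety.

Resolving the block weight along and normal to the plane and applying the Mohr–Coulomb strength on the joint:
N' = W cosα − U = 685·cos46.2° − 370 = 104.1 kN/m
Driving force T = W sinα = 685·sin46.2° = 494.4 kN/m
Resisting force R = c_j·L + N'·tanφ = 27·15.6 + 104.1·tan35.7° = 421.2 + 74.8 = 496.0 kN/m
FS = R / T = 496.0 / 494.4 = 1.003

FS = 1.00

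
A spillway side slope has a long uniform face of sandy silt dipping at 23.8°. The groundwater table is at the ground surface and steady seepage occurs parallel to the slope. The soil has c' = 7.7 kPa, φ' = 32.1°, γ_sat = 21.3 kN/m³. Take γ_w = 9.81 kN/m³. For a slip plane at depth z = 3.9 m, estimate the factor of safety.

With seepage parallel to the slope and the water table at the surface, the effective normal stress on the slip plane uses the buoyant unit weight γ' = γ_sat − γ_w while the driving shear stress uses γ_sat:
FS = [c' + γ' z cos²β tanφ'] / [γ_sat z sinβ cosβ]
γ' = 21.3 − 9.81 = 11.49 kN/m³
Numerator = 7.7 + 11.49·3.9·cos²23.8°·tan32.1° = 7.7 + 11.49·3.9·0.8372·0.6273 = 31.232 kPa
Denominator = 21.3·3.9·sin23.8°·cos23.8° = 21.3·3.9·0.4035·0.9150 = 30.672 kPa
FS = 31.232 / 30.672 = 1.018

FS = 1.02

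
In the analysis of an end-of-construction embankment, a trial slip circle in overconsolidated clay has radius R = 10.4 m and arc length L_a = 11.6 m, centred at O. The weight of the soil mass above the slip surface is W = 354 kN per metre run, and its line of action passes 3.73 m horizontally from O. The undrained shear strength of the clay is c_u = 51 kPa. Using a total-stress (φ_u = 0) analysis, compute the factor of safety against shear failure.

Taking moments about the centre O, the resisting moment is provided by the undrained shear strength acting along the arc:
M_R = c_u·L_a·R = 51·11.60·10.4 = 6152.6 kN·m/m
M_D = W·d = 354·3.73 = 1320.4 kN·m/m
FS = M_R / M_D = 6152.6 / 1320.4 = 4.660

FS = 4.66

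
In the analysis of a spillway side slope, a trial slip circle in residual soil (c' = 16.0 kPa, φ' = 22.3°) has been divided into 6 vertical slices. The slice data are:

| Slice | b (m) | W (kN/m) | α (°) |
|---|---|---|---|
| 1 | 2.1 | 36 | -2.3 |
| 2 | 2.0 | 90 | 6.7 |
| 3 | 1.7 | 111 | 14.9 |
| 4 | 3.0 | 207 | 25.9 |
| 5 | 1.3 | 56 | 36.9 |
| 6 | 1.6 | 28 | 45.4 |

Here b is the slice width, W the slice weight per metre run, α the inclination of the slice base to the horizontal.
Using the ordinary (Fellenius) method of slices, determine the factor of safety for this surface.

FS = 2.25

Ordinary method of slices: FS = Σ[c'·Δl_i + (W_i cosα_i)·tanφ'] / Σ W_i sinα_i, with Δl_i = b_i / cosα_i.
Slice 1: Δl = 2.1/cos(-2.3°) = 2.102 m; N'_1 = 36·cos(-2.3°) = 36.0; c'Δl = 33.63; W sinα = -1.4
Slice 2: Δl = 2.0/cos6.7° = 2.014 m; N'_2 = 90·cos6.7° = 89.4; c'Δl = 32.22; W sinα = 10.5
Slice 3: Δl = 1.7/cos14.9° = 1.759 m; N'_3 = 111·cos14.9° = 107.3; c'Δl = 28.15; W sinα = 28.5
Slice 4: Δl = 3.0/cos25.9° = 3.335 m; N'_4 = 207·cos25.9° = 186.2; c'Δl = 53.36; W sinα = 90.4
Slice 5: Δl = 1.3/cos36.9° = 1.626 m; N'_5 = 56·cos36.9° = 44.8; c'Δl = 26.01; W sinα = 33.6
Slice 6: Δl = 1.6/cos45.4° = 2.279 m; N'_6 = 28·cos45.4° = 19.7; c'Δl = 36.46; W sinα = 19.9
Σc'Δl = 209.8 kN/m; ΣN' = 483.3 kN/m; ΣW sinα = 181.6 kN/m
Resisting = 209.8 + 483.3·tan22.3° = 209.8 + 198.2 = 408.0 kN/m
FS = 408.0 / 181.6 = 2.247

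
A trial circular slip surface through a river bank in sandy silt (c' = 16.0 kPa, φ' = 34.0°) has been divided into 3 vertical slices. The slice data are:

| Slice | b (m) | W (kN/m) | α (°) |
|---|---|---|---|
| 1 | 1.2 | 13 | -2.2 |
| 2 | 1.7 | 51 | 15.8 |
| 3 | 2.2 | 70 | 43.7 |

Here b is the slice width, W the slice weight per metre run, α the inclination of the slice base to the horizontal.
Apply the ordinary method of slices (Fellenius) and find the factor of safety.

Ordinary method of slices: FS = Σ[c'·Δl_i + (W_i cosα_i)·tanφ'] / Σ W_i sinα_i, with Δl_i = b_i / cosα_i.
Slice 1: Δl = 1.2/cos(-2.2°) = 1.201 m; N'_1 = 13·cos(-2.2°) = 13.0; c'Δl = 19.21; W sinα = -0.5
Slice 2: Δl = 1.7/cos15.8° = 1.767 m; N'_2 = 51·cos15.8° = 49.1; c'Δl = 28.27; W sinα = 13.9
Slice 3: Δl = 2.2/cos43.7° = 3.043 m; N'_3 = 70·cos43.7° = 50.6; c'Δl = 48.69; W sinα = 48.4
Σc'Δl = 96.2 kN/m; ΣN' = 112.7 kN/m; ΣW sinα = 61.7 kN/m
Resisting = 96.2 + 112.7·tan34.0° = 96.2 + 76.0 = 172.2 kN/m
FS = 172.2 / 61.7 = 2.788

FS = 2.79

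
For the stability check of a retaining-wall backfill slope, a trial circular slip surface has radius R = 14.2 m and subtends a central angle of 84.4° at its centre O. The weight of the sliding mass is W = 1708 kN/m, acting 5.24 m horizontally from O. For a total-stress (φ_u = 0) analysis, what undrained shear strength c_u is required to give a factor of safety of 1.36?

c_u = 41.0 kPa

FS = c_u·L_a·R / (W·d), so c_u = FS·W·d / (L_a·R).
Arc length L_a = R·θ = 14.2·(84.4°·π/180) = 14.2·1.4731 = 20.92 m
c_u = 1.36·1708·5.24 / (20.92·14.2) = 12171.9 / 297.03 = 40.98 kPa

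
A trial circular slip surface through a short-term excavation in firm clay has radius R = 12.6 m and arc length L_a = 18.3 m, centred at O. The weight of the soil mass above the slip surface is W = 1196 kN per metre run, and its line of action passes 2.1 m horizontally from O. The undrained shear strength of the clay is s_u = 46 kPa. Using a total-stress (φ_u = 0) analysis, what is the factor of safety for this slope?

FS = 4.22

Taking moments about the centre O, the resisting moment is provided by the undrained shear strength acting along the arc:
M_R = s_u·L_a·R = 46·18.30·12.6 = 10606.7 kN·m/m
M_D = W·d = 1196·2.1 = 2511.6 kN·m/m
FS = M_R / M_D = 10606.7 / 2511.6 = 4.223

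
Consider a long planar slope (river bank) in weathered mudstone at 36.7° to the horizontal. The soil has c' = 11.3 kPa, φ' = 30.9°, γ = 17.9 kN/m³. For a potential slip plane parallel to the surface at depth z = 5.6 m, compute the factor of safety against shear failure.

FS = 1.04

For an infinite slope with a slip plane parallel to the surface (no pore pressure): FS = [c' + γz cos²β tanφ'] / [γz sinβ cosβ].
γz = 17.9·5.6 = 100.24 kN/m²
Numerator = 11.3 + 100.24·cos²36.7°·tan30.9° = 11.3 + 100.24·0.6428·0.5985 = 49.866 kPa
Denominator = 100.24·sin36.7°·cos36.7° = 100.24·0.5976·0.8018 = 48.031 kPa
FS = 49.866 / 48.031 = 1.038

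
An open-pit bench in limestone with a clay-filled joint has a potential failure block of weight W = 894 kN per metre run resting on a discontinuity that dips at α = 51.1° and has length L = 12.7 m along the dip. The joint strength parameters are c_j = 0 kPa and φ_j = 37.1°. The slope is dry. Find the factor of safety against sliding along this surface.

FS = 0.61

Resolving the block weight along and normal to the plane and applying the Mohr–Coulomb strength on the joint:
N' = W cosα = 894·cos51.1° = 561.4 kN/m
Driving force T = W sinα = 894·sin51.1° = 695.7 kN/m
Resisting force R = c_j·L + N'·tanφ_j = 0·12.7 + 561.4·tan37.1° = 0.0 + 424.6 = 424.6 kN/m
FS = R / T = 424.6 / 695.7 = 0.610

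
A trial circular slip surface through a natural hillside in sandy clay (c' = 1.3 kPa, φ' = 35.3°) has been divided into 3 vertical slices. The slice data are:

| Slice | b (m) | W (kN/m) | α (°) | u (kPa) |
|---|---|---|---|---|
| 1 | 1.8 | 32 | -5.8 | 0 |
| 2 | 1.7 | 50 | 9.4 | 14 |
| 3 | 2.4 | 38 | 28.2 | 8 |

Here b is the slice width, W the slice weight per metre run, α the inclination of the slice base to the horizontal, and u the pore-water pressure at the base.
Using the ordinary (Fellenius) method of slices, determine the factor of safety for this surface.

FS = 2.48

Ordinary method of slices: FS = Σ[c'·Δl_i + (W_i cosα_i − u_i·Δl_i)·tanφ'] / Σ W_i sinα_i, with Δl_i = b_i / cosα_i.
Slice 1: Δl = 1.8/cos(-5.8°) = 1.809 m; N'_1 = 32·cos(-5.8°) − 0·1.809 = 31.8; c'Δl = 2.35; W sinα = -3.2
Slice 2: Δl = 1.7/cos9.4° = 1.723 m; N'_2 = 50·cos9.4° − 14·1.723 = 25.2; c'Δl = 2.24; W sinα = 8.2
Slice 3: Δl = 2.4/cos28.2° = 2.723 m; N'_3 = 38·cos28.2° − 8·2.723 = 11.7; c'Δl = 3.54; W sinα = 18.0
Σc'Δl = 8.1 kN/m; ΣN' = 68.7 kN/m; ΣW sinα = 22.9 kN/m
Resisting = 8.1 + 68.7·tan35.3° = 8.1 + 48.7 = 56.8 kN/m
FS = 56.8 / 22.9 = 2.482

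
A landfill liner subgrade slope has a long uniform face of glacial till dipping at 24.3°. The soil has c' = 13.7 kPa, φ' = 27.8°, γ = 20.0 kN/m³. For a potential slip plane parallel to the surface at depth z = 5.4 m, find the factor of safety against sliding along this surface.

For an infinite slope with a slip plane parallel to the surface (no pore pressure): FS = [c' + γz cos²β tanφ'] / [γz sinβ cosβ].
γz = 20.0·5.4 = 108.00 kN/m²
Numerator = 13.7 + 108.00·cos²24.3°·tan27.8° = 13.7 + 108.00·0.8307·0.5272 = 60.999 kPa
Denominator = 108.00·sin24.3°·cos24.3° = 108.00·0.4115·0.9114 = 40.506 kPa
FS = 60.999 / 40.506 = 1.506

FS = 1.51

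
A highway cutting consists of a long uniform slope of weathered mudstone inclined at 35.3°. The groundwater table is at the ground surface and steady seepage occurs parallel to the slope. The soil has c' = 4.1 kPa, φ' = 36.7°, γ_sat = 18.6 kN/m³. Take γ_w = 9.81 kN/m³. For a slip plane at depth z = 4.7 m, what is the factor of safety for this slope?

With seepage parallel to the slope and the water table at the surface, the effective normal stress on the slip plane uses the buoyant unit weight γ' = γ_sat − γ_w while the driving shear stress uses γ_sat:
FS = [c' + γ' z cos²β tanφ'] / [γ_sat z sinβ cosβ]
γ' = 18.6 − 9.81 = 8.79 kN/m³
Numerator = 4.1 + 8.79·4.7·cos²35.3°·tan36.7° = 4.1 + 8.79·4.7·0.6661·0.7454 = 24.611 kPa
Denominator = 18.6·4.7·sin35.3°·cos35.3° = 18.6·4.7·0.5779·0.8161 = 41.228 kPa
FS = 24.611 / 41.228 = 0.597

FS = 0.60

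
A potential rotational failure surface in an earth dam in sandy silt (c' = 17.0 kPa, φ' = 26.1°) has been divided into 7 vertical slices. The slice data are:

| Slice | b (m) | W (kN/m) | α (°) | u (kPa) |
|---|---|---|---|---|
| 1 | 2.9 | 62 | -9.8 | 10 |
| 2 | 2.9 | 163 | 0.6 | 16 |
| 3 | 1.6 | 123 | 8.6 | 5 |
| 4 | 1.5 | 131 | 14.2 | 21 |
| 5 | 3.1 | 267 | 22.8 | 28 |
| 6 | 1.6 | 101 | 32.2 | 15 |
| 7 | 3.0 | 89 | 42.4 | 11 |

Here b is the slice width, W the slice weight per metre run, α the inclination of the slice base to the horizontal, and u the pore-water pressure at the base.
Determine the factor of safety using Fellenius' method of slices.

Ordinary method of slices: FS = Σ[c'·Δl_i + (W_i cosα_i − u_i·Δl_i)·tanφ'] / Σ W_i sinα_i, with Δl_i = b_i / cosα_i.
Slice 1: Δl = 2.9/cos(-9.8°) = 2.943 m; N'_1 = 62·cos(-9.8°) − 10·2.943 = 31.7; c'Δl = 50.03; W sinα = -10.6
Slice 2: Δl = 2.9/cos0.6° = 2.900 m; N'_2 = 163·cos0.6° − 16·2.900 = 116.6; c'Δl = 49.30; W sinα = 1.7
Slice 3: Δl = 1.6/cos8.6° = 1.618 m; N'_3 = 123·cos8.6° − 5·1.618 = 113.5; c'Δl = 27.51; W sinα = 18.4
Slice 4: Δl = 1.5/cos14.2° = 1.547 m; N'_4 = 131·cos14.2° − 21·1.547 = 94.5; c'Δl = 26.30; W sinα = 32.1
Slice 5: Δl = 3.1/cos22.8° = 3.363 m; N'_5 = 267·cos22.8° − 28·3.363 = 152.0; c'Δl = 57.17; W sinα = 103.5
Slice 6: Δl = 1.6/cos32.2° = 1.891 m; N'_6 = 101·cos32.2° − 15·1.891 = 57.1; c'Δl = 32.14; W sinα = 53.8
Slice 7: Δl = 3.0/cos42.4° = 4.063 m; N'_7 = 89·cos42.4° − 11·4.063 = 21.0; c'Δl = 69.06; W sinα = 60.0
Σc'Δl = 311.5 kN/m; ΣN' = 586.4 kN/m; ΣW sinα = 259.0 kN/m
Resisting = 311.5 + 586.4·tan26.1° = 311.5 + 287.3 = 598.8 kN/m
FS = 598.8 / 259.0 = 2.312

FS = 2.31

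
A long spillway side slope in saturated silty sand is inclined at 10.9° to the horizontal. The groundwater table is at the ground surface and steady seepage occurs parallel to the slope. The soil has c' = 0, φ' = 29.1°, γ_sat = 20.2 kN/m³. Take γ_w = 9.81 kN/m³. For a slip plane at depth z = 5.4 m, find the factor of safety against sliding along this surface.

FS = 1.49

With seepage parallel to the slope and the water table at the surface, the effective normal stress on the slip plane uses the buoyant unit weight γ' = γ_sat − γ_w while the driving shear stress uses γ_sat:
FS = [c' + γ' z cos²β tanφ'] / [γ_sat z sinβ cosβ]
(For c' = 0 this reduces to FS = (γ'/γ_sat)·tanφ'/tanβ.)
γ' = 20.2 − 9.81 = 10.39 kN/m³
Numerator = 0.0 + 10.39·5.4·cos²10.9°·tan29.1° = 0.0 + 10.39·5.4·0.9642·0.5566 = 30.112 kPa
Denominator = 20.2·5.4·sin10.9°·cos10.9° = 20.2·5.4·0.1891·0.9820 = 20.254 kPa
FS = 30.112 / 20.254 = 1.487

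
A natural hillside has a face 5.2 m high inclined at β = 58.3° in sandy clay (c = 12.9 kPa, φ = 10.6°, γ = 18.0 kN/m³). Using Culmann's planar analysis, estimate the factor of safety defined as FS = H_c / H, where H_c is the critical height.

FS = 1.41

H_c = (4c/γ) · sinβ cosφ / [1 − cos(β − φ)]
    = (4·12.9/18.0) · sin58.3°·cos10.6° / [1 − cos47.7°]
    = 2.867 · 0.8363 / 0.3270 = 7.33 m
FS = H_c / H = 7.33 / 5.2 = 1.410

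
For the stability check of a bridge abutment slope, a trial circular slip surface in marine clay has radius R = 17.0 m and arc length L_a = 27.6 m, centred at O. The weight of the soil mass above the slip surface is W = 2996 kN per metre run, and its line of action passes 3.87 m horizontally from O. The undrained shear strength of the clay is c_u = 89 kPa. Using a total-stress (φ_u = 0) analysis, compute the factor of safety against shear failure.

Taking moments about the centre O, the resisting moment is provided by the undrained shear strength acting along the arc:
M_R = c_u·L_a·R = 89·27.60·17.0 = 41758.8 kN·m/m
M_D = W·d = 2996·3.87 = 11594.5 kN·m/m
FS = M_R / M_D = 41758.8 / 11594.5 = 3.602

FS = 3.60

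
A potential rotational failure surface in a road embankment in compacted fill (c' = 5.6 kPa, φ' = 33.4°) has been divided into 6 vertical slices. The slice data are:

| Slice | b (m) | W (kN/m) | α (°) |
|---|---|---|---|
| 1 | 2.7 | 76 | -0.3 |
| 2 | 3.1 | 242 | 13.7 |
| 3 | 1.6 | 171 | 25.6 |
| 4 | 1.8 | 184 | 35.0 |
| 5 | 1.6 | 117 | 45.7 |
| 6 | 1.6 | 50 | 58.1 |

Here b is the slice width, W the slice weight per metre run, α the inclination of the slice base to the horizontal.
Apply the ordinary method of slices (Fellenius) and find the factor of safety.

FS = 1.55

Ordinary method of slices: FS = Σ[c'·Δl_i + (W_i cosα_i)·tanφ'] / Σ W_i sinα_i, with Δl_i = b_i / cosα_i.
Slice 1: Δl = 2.7/cos(-0.3°) = 2.700 m; N'_1 = 76·cos(-0.3°) = 76.0; c'Δl = 15.12; W sinα = -0.4
Slice 2: Δl = 3.1/cos13.7° = 3.191 m; N'_2 = 242·cos13.7° = 235.1; c'Δl = 17.87; W sinα = 57.3
Slice 3: Δl = 1.6/cos25.6° = 1.774 m; N'_3 = 171·cos25.6° = 154.2; c'Δl = 9.94; W sinα = 73.9
Slice 4: Δl = 1.8/cos35.0° = 2.197 m; N'_4 = 184·cos35.0° = 150.7; c'Δl = 12.31; W sinα = 105.5
Slice 5: Δl = 1.6/cos45.7° = 2.291 m; N'_5 = 117·cos45.7° = 81.7; c'Δl = 12.83; W sinα = 83.7
Slice 6: Δl = 1.6/cos58.1° = 3.028 m; N'_6 = 50·cos58.1° = 26.4; c'Δl = 16.96; W sinα = 42.4
Σc'Δl = 85.0 kN/m; ΣN' = 724.2 kN/m; ΣW sinα = 362.5 kN/m
Resisting = 85.0 + 724.2·tan33.4° = 85.0 + 477.5 = 562.5 kN/m
FS = 562.5 / 362.5 = 1.552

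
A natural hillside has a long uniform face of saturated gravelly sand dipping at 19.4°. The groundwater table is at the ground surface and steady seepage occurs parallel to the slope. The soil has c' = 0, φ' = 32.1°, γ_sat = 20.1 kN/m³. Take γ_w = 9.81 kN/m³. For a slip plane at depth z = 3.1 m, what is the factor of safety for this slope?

With seepage parallel to the slope and the water table at the surface, the effective normal stress on the slip plane uses the buoyant unit weight γ' = γ_sat − γ_w while the driving shear stress uses γ_sat:
FS = [c' + γ' z cos²β tanφ'] / [γ_sat z sinβ cosβ]
(For c' = 0 this reduces to FS = (γ'/γ_sat)·tanφ'/tanβ.)
γ' = 20.1 − 9.81 = 10.29 kN/m³
Numerator = 0.0 + 10.29·3.1·cos²19.4°·tan32.1° = 0.0 + 10.29·3.1·0.8897·0.6273 = 17.802 kPa
Denominator = 20.1·3.1·sin19.4°·cos19.4° = 20.1·3.1·0.3322·0.9432 = 19.522 kPa
FS = 17.802 / 19.522 = 0.912

FS = 0.91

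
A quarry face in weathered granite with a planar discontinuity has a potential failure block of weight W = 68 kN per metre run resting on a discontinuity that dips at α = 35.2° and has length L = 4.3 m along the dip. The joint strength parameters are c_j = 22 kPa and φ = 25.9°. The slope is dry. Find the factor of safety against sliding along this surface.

FS = 3.10

Resolving the block weight along and normal to the plane and applying the Mohr–Coulomb strength on the joint:
N' = W cosα = 68·cos35.2° = 55.6 kN/m
Driving force T = W sinα = 68·sin35.2° = 39.2 kN/m
Resisting force R = c_j·L + N'·tanφ = 22·4.3 + 55.6·tan25.9° = 94.6 + 27.0 = 121.6 kN/m
FS = R / T = 121.6 / 39.2 = 3.102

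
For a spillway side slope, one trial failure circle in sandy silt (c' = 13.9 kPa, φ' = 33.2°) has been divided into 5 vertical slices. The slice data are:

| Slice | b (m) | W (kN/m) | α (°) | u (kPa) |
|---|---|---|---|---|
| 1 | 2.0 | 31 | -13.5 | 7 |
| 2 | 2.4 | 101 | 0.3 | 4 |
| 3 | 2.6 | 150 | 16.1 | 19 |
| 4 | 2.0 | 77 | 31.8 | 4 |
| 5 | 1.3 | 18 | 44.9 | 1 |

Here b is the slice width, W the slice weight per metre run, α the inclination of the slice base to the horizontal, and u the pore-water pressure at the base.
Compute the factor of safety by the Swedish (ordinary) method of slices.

FS = 3.77

Ordinary method of slices: FS = Σ[c'·Δl_i + (W_i cosα_i − u_i·Δl_i)·tanφ'] / Σ W_i sinα_i, with Δl_i = b_i / cosα_i.
Slice 1: Δl = 2.0/cos(-13.5°) = 2.057 m; N'_1 = 31·cos(-13.5°) − 7·2.057 = 15.7; c'Δl = 28.59; W sinα = -7.2
Slice 2: Δl = 2.4/cos0.3° = 2.400 m; N'_2 = 101·cos0.3° − 4·2.400 = 91.4; c'Δl = 33.36; W sinα = 0.5
Slice 3: Δl = 2.6/cos16.1° = 2.706 m; N'_3 = 150·cos16.1° − 19·2.706 = 92.7; c'Δl = 37.62; W sinα = 41.6
Slice 4: Δl = 2.0/cos31.8° = 2.353 m; N'_4 = 77·cos31.8° − 4·2.353 = 56.0; c'Δl = 32.71; W sinα = 40.6
Slice 5: Δl = 1.3/cos44.9° = 1.835 m; N'_5 = 18·cos44.9° − 1·1.835 = 10.9; c'Δl = 25.51; W sinα = 12.7
Σc'Δl = 157.8 kN/m; ΣN' = 266.8 kN/m; ΣW sinα = 88.2 kN/m
Resisting = 157.8 + 266.8·tan33.2° = 157.8 + 174.6 = 332.4 kN/m
FS = 332.4 / 88.2 = 3.770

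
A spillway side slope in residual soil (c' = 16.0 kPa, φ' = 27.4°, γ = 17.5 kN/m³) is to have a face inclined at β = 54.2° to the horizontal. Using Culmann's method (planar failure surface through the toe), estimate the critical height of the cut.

H_c = 24.52 m

Culmann's analysis gives the critical failure plane at α_cr = (β + φ')/2 = (54.2 + 27.4)/2 = 40.8°, and the critical height
H_c = (4c'/γ) · sinβ cosφ' / [1 − cos(β − φ')]
    = (4·16.0/17.5) · sin54.2°·cos27.4° / [1 − cos(26.8°)]
    = 3.657 · 0.8111·0.8878 / [1 − 0.8926]
    = 3.657 · 0.7201 / 0.1074
    = 24.52 m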